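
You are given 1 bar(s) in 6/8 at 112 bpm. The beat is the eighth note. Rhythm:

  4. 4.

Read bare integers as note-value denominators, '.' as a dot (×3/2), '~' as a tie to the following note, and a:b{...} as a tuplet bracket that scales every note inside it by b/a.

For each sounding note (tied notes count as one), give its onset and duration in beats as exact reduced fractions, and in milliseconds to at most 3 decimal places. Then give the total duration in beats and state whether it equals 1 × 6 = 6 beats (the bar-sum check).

1) 0.0ms=0b +1607.143ms=3b
2) 1607.143ms=3b +1607.143ms=3b
Σ=6b of 6 (112bpm 6/8) — PASS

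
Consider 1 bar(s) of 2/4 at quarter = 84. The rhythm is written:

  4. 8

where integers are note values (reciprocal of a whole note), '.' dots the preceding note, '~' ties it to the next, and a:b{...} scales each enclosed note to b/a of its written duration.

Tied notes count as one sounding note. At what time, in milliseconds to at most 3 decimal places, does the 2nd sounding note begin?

note 2 onset = 3/2b = 1071.429ms

1. 0.0ms @ 0 + 1071.429ms (3/2)
2. 1071.429ms @ 3/2 + 357.143ms (1/2)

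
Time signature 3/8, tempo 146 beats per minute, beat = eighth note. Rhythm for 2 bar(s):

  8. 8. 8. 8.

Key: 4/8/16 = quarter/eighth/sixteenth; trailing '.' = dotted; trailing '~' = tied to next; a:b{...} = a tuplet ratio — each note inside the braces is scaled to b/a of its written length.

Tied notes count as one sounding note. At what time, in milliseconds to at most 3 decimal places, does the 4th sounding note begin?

note 4 onset = 9/2b = 1849.315ms

1. 0.0ms @ 0 + 616.438ms (3/2)
2. 616.438ms @ 3/2 + 616.438ms (3/2)
3. 1232.877ms @ 3 + 616.438ms (3/2)
4. 1849.315ms @ 9/2 + 616.438ms (3/2)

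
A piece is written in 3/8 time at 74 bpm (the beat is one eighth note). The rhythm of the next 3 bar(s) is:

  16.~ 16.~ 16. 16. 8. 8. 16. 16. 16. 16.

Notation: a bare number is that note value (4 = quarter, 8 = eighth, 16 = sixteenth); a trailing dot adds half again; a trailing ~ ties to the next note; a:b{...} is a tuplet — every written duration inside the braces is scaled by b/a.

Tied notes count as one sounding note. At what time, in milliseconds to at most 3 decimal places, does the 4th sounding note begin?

1. 0.0ms @ 0 + 1824.324ms (9/4)
2. 1824.324ms @ 9/4 + 608.108ms (3/4)
3. 2432.432ms @ 3 + 1216.216ms (3/2)
4. 3648.649ms @ 9/2 + 1216.216ms (3/2)
5. 4864.865ms @ 6 + 608.108ms (3/4)
6. 5472.973ms @ 27/4 + 608.108ms (3/4)
7. 6081.081ms @ 15/2 + 608.108ms (3/4)
8. 6689.189ms @ 33/4 + 608.108ms (3/4)

note 4 onset = 9/2b = 3648.649ms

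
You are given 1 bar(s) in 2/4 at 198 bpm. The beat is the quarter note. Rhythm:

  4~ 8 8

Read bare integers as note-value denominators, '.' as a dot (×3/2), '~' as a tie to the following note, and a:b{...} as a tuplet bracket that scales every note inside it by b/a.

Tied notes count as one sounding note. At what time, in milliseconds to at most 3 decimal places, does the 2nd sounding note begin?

note 2 onset = 3/2b = 454.545ms

1. 0.0ms @ 0 + 454.545ms (3/2)
2. 454.545ms @ 3/2 + 151.515ms (1/2)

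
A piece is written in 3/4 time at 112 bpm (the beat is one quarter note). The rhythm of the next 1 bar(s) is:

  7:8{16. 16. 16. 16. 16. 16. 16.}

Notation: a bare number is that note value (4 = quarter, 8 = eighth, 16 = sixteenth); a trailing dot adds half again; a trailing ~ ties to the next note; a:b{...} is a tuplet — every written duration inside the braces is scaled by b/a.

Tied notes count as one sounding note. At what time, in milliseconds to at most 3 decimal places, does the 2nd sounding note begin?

note 2 onset = 3/7b = 229.592ms

1. 0.0ms @ 0 + 229.592ms (3/7)
2. 229.592ms @ 3/7 + 229.592ms (3/7)
3. 459.184ms @ 6/7 + 229.592ms (3/7)
4. 688.776ms @ 9/7 + 229.592ms (3/7)
5. 918.367ms @ 12/7 + 229.592ms (3/7)
6. 1147.959ms @ 15/7 + 229.592ms (3/7)
7. 1377.551ms @ 18/7 + 229.592ms (3/7)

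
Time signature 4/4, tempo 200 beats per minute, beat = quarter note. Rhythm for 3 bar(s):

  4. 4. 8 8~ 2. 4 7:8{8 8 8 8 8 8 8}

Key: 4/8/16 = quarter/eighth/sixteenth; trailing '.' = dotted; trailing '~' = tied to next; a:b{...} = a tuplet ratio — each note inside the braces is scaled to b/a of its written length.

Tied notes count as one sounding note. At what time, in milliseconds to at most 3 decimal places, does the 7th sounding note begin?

1. 0.0ms @ 0 + 450.0ms (3/2)
2. 450.0ms @ 3/2 + 450.0ms (3/2)
3. 900.0ms @ 3 + 150.0ms (1/2)
4. 1050.0ms @ 7/2 + 1050.0ms (7/2)
5. 2100.0ms @ 7 + 300.0ms (1)
6. 2400.0ms @ 8 + 171.429ms (4/7)
7. 2571.429ms @ 60/7 + 171.429ms (4/7)
8. 2742.857ms @ 64/7 + 171.429ms (4/7)
9. 2914.286ms @ 68/7 + 171.429ms (4/7)
10. 3085.714ms @ 72/7 + 171.429ms (4/7)
11. 3257.143ms @ 76/7 + 171.429ms (4/7)
12. 3428.571ms @ 80/7 + 171.429ms (4/7)

note 7 onset = 60/7b = 2571.429ms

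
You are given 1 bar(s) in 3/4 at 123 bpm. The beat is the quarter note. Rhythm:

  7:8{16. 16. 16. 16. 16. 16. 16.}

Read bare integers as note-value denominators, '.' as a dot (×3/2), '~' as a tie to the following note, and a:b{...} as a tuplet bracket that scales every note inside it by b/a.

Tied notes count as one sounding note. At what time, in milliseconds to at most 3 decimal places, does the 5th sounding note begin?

1. 0.0ms @ 0 + 209.059ms (3/7)
2. 209.059ms @ 3/7 + 209.059ms (3/7)
3. 418.118ms @ 6/7 + 209.059ms (3/7)
4. 627.178ms @ 9/7 + 209.059ms (3/7)
5. 836.237ms @ 12/7 + 209.059ms (3/7)
6. 1045.296ms @ 15/7 + 209.059ms (3/7)
7. 1254.355ms @ 18/7 + 209.059ms (3/7)

note 5 onset = 12/7b = 836.237ms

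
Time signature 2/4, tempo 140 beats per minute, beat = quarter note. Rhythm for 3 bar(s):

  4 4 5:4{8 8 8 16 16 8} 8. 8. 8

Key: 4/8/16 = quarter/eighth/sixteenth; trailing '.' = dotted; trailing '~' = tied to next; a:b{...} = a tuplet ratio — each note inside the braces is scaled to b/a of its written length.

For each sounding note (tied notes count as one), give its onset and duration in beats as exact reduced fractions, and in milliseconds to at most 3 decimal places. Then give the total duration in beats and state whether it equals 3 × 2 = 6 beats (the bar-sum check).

1) 0.0ms=0b +428.571ms=1b
2) 428.571ms=1b +428.571ms=1b
3) 857.143ms=2b +171.429ms=2/5b
4) 1028.571ms=12/5b +171.429ms=2/5b
5) 1200.0ms=14/5b +171.429ms=2/5b
6) 1371.429ms=16/5b +85.714ms=1/5b
7) 1457.143ms=17/5b +85.714ms=1/5b
8) 1542.857ms=18/5b +171.429ms=2/5b
9) 1714.286ms=4b +321.429ms=3/4b
10) 2035.714ms=19/4b +321.429ms=3/4b
11) 2357.143ms=11/2b +214.286ms=1/2b
Σ=6b of 6 (140bpm 2/4) — PASS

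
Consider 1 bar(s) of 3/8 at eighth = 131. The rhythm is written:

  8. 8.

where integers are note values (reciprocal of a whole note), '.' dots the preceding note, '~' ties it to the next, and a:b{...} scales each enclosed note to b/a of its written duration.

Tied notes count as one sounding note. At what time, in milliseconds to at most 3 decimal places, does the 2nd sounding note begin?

note 2 onset = 3/2b = 687.023ms

1. 0.0ms @ 0 + 687.023ms (3/2)
2. 687.023ms @ 3/2 + 687.023ms (3/2)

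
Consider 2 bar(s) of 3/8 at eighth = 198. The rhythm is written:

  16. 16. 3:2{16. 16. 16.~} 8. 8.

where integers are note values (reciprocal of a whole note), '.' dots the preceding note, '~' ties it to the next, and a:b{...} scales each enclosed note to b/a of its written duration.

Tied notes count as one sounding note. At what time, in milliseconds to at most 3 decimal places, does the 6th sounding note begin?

1. 0.0ms @ 0 + 227.273ms (3/4)
2. 227.273ms @ 3/4 + 227.273ms (3/4)
3. 454.545ms @ 3/2 + 151.515ms (1/2)
4. 606.061ms @ 2 + 151.515ms (1/2)
5. 757.576ms @ 5/2 + 606.061ms (2)
6. 1363.636ms @ 9/2 + 454.545ms (3/2)

note 6 onset = 9/2b = 1363.636ms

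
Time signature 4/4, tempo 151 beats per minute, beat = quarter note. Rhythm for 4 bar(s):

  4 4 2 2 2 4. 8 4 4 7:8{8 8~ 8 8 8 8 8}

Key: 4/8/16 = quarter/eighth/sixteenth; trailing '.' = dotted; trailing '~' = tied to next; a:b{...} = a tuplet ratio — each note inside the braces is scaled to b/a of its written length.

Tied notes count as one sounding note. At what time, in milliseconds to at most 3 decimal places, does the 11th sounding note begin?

1. 0.0ms @ 0 + 397.351ms (1)
2. 397.351ms @ 1 + 397.351ms (1)
3. 794.702ms @ 2 + 794.702ms (2)
4. 1589.404ms @ 4 + 794.702ms (2)
5. 2384.106ms @ 6 + 794.702ms (2)
6. 3178.808ms @ 8 + 596.026ms (3/2)
7. 3774.834ms @ 19/2 + 198.675ms (1/2)
8. 3973.51ms @ 10 + 397.351ms (1)
9. 4370.861ms @ 11 + 397.351ms (1)
10. 4768.212ms @ 12 + 227.058ms (4/7)
11. 4995.27ms @ 88/7 + 454.115ms (8/7)
12. 5449.385ms @ 96/7 + 227.058ms (4/7)
13. 5676.443ms @ 100/7 + 227.058ms (4/7)
14. 5903.5ms @ 104/7 + 227.058ms (4/7)
15. 6130.558ms @ 108/7 + 227.058ms (4/7)

note 11 onset = 88/7b = 4995.27ms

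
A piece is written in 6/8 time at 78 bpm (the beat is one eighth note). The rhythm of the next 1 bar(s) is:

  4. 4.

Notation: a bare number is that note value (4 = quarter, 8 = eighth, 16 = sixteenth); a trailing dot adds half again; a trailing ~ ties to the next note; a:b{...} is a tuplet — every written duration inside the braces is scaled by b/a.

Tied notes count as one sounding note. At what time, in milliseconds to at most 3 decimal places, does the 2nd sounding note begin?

1. 0.0ms @ 0 + 2307.692ms (3)
2. 2307.692ms @ 3 + 2307.692ms (3)

note 2 onset = 3b = 2307.692ms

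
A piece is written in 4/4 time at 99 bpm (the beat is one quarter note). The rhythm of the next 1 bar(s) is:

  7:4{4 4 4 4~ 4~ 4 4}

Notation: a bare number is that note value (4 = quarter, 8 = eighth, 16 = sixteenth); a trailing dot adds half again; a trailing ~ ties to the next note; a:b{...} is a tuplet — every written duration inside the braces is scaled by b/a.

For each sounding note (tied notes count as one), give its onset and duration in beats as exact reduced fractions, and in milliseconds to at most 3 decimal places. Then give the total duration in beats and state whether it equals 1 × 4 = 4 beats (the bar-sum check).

1) 0.0ms=0b +346.32ms=4/7b
2) 346.32ms=4/7b +346.32ms=4/7b
3) 692.641ms=8/7b +346.32ms=4/7b
4) 1038.961ms=12/7b +1038.961ms=12/7b
5) 2077.922ms=24/7b +346.32ms=4/7b
Σ=4b of 4 (99bpm 4/4) — PASS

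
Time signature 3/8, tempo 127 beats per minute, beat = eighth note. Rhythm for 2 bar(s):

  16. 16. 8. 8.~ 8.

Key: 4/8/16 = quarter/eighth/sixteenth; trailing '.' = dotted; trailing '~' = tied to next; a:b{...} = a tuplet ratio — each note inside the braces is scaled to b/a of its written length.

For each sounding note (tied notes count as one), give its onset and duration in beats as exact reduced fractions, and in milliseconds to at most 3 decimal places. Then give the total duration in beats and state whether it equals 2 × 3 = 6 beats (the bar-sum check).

1) 0.0ms=0b +354.331ms=3/4b
2) 354.331ms=3/4b +354.331ms=3/4b
3) 708.661ms=3/2b +708.661ms=3/2b
4) 1417.323ms=3b +1417.323ms=3b
Σ=6b of 6 (127bpm 3/8) — PASS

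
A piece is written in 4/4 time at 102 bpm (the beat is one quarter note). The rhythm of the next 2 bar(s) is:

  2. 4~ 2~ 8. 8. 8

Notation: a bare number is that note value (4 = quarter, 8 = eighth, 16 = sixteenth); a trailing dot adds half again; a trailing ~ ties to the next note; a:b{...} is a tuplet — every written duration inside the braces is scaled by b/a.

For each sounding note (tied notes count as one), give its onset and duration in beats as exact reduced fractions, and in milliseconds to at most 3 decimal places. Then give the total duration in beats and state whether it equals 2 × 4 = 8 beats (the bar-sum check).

1) 0.0ms=0b +1764.706ms=3b
2) 1764.706ms=3b +2205.882ms=15/4b
3) 3970.588ms=27/4b +441.176ms=3/4b
4) 4411.765ms=15/2b +294.118ms=1/2b
Σ=8b of 8 (102bpm 4/4) — PASS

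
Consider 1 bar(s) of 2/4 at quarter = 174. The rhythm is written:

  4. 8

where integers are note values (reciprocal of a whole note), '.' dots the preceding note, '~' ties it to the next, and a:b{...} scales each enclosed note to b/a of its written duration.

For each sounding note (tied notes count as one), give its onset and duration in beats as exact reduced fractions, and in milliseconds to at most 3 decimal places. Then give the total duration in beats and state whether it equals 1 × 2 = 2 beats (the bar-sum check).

1) 0.0ms=0b +517.241ms=3/2b
2) 517.241ms=3/2b +172.414ms=1/2b
Σ=2b of 2 (174bpm 2/4) — PASS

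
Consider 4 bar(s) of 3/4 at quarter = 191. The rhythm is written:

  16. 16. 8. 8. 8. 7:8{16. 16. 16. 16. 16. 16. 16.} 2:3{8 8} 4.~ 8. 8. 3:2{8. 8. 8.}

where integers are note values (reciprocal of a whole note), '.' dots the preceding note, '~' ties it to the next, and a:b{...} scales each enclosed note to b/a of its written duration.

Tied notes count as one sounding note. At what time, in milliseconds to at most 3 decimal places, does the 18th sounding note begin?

note 18 onset = 11b = 3455.497ms

1. 0.0ms @ 0 + 117.801ms (3/8)
2. 117.801ms @ 3/8 + 117.801ms (3/8)
3. 235.602ms @ 3/4 + 235.602ms (3/4)
4. 471.204ms @ 3/2 + 235.602ms (3/4)
5. 706.806ms @ 9/4 + 235.602ms (3/4)
6. 942.408ms @ 3 + 134.63ms (3/7)
7. 1077.038ms @ 24/7 + 134.63ms (3/7)
8. 1211.668ms @ 27/7 + 134.63ms (3/7)
9. 1346.298ms @ 30/7 + 134.63ms (3/7)
10. 1480.927ms @ 33/7 + 134.63ms (3/7)
11. 1615.557ms @ 36/7 + 134.63ms (3/7)
12. 1750.187ms @ 39/7 + 134.63ms (3/7)
13. 1884.817ms @ 6 + 235.602ms (3/4)
14. 2120.419ms @ 27/4 + 235.602ms (3/4)
15. 2356.021ms @ 15/2 + 706.806ms (9/4)
16. 3062.827ms @ 39/4 + 235.602ms (3/4)
17. 3298.429ms @ 21/2 + 157.068ms (1/2)
18. 3455.497ms @ 11 + 157.068ms (1/2)
19. 3612.565ms @ 23/2 + 157.068ms (1/2)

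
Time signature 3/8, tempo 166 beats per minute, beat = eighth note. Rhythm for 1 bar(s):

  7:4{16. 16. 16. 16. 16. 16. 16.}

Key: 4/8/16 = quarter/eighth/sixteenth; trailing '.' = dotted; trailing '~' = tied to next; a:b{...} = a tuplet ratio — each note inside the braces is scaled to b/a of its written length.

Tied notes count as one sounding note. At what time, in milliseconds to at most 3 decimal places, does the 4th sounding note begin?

note 4 onset = 9/7b = 464.716ms

1. 0.0ms @ 0 + 154.905ms (3/7)
2. 154.905ms @ 3/7 + 154.905ms (3/7)
3. 309.811ms @ 6/7 + 154.905ms (3/7)
4. 464.716ms @ 9/7 + 154.905ms (3/7)
5. 619.621ms @ 12/7 + 154.905ms (3/7)
6. 774.527ms @ 15/7 + 154.905ms (3/7)
7. 929.432ms @ 18/7 + 154.905ms (3/7)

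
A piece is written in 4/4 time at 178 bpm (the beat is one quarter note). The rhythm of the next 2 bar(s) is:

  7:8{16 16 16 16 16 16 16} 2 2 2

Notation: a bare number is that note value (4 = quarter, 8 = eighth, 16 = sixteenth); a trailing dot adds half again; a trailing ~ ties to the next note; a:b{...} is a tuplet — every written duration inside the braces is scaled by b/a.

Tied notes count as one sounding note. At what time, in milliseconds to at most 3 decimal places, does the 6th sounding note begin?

note 6 onset = 10/7b = 481.541ms

1. 0.0ms @ 0 + 96.308ms (2/7)
2. 96.308ms @ 2/7 + 96.308ms (2/7)
3. 192.616ms @ 4/7 + 96.308ms (2/7)
4. 288.925ms @ 6/7 + 96.308ms (2/7)
5. 385.233ms @ 8/7 + 96.308ms (2/7)
6. 481.541ms @ 10/7 + 96.308ms (2/7)
7. 577.849ms @ 12/7 + 96.308ms (2/7)
8. 674.157ms @ 2 + 674.157ms (2)
9. 1348.315ms @ 4 + 674.157ms (2)
10. 2022.472ms @ 6 + 674.157ms (2)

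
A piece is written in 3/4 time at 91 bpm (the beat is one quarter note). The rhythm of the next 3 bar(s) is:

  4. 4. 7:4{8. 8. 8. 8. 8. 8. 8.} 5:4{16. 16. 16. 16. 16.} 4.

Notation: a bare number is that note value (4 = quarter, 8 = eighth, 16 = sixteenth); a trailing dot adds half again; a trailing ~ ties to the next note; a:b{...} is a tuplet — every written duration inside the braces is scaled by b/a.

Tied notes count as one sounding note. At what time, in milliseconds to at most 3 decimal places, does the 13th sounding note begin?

note 13 onset = 69/10b = 4549.451ms

1. 0.0ms @ 0 + 989.011ms (3/2)
2. 989.011ms @ 3/2 + 989.011ms (3/2)
3. 1978.022ms @ 3 + 282.575ms (3/7)
4. 2260.597ms @ 24/7 + 282.575ms (3/7)
5. 2543.171ms @ 27/7 + 282.575ms (3/7)
6. 2825.746ms @ 30/7 + 282.575ms (3/7)
7. 3108.32ms @ 33/7 + 282.575ms (3/7)
8. 3390.895ms @ 36/7 + 282.575ms (3/7)
9. 3673.469ms @ 39/7 + 282.575ms (3/7)
10. 3956.044ms @ 6 + 197.802ms (3/10)
11. 4153.846ms @ 63/10 + 197.802ms (3/10)
12. 4351.648ms @ 33/5 + 197.802ms (3/10)
13. 4549.451ms @ 69/10 + 197.802ms (3/10)
14. 4747.253ms @ 36/5 + 197.802ms (3/10)
15. 4945.055ms @ 15/2 + 989.011ms (3/2)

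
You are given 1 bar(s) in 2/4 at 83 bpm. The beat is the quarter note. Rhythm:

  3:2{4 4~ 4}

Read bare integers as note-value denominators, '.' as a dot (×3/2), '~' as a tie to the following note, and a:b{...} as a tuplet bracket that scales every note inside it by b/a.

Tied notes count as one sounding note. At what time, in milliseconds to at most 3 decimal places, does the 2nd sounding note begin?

1. 0.0ms @ 0 + 481.928ms (2/3)
2. 481.928ms @ 2/3 + 963.855ms (4/3)

note 2 onset = 2/3b = 481.928ms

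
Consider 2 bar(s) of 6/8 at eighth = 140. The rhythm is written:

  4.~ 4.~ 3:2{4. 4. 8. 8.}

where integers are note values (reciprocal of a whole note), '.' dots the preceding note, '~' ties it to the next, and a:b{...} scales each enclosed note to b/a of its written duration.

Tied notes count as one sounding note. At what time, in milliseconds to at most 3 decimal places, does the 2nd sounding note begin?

1. 0.0ms @ 0 + 3428.571ms (8)
2. 3428.571ms @ 8 + 857.143ms (2)
3. 4285.714ms @ 10 + 428.571ms (1)
4. 4714.286ms @ 11 + 428.571ms (1)

note 2 onset = 8b = 3428.571ms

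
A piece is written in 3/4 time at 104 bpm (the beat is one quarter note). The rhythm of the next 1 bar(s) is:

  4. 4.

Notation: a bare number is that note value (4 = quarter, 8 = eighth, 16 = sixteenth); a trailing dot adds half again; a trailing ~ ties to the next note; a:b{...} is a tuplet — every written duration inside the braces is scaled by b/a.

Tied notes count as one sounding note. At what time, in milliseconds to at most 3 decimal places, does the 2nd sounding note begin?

1. 0.0ms @ 0 + 865.385ms (3/2)
2. 865.385ms @ 3/2 + 865.385ms (3/2)

note 2 onset = 3/2b = 865.385ms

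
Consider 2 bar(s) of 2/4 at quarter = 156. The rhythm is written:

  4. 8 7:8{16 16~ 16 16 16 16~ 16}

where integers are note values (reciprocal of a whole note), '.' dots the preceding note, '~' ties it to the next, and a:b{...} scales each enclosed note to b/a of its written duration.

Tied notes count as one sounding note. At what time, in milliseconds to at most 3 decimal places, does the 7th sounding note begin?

1. 0.0ms @ 0 + 576.923ms (3/2)
2. 576.923ms @ 3/2 + 192.308ms (1/2)
3. 769.231ms @ 2 + 109.89ms (2/7)
4. 879.121ms @ 16/7 + 219.78ms (4/7)
5. 1098.901ms @ 20/7 + 109.89ms (2/7)
6. 1208.791ms @ 22/7 + 109.89ms (2/7)
7. 1318.681ms @ 24/7 + 219.78ms (4/7)

note 7 onset = 24/7b = 1318.681ms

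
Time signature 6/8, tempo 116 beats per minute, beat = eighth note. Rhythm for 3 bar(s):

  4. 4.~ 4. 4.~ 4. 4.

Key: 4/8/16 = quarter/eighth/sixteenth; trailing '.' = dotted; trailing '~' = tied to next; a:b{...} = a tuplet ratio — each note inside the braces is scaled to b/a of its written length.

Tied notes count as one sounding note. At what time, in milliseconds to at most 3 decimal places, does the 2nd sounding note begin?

note 2 onset = 3b = 1551.724ms

1. 0.0ms @ 0 + 1551.724ms (3)
2. 1551.724ms @ 3 + 3103.448ms (6)
3. 4655.172ms @ 9 + 3103.448ms (6)
4. 7758.621ms @ 15 + 1551.724ms (3)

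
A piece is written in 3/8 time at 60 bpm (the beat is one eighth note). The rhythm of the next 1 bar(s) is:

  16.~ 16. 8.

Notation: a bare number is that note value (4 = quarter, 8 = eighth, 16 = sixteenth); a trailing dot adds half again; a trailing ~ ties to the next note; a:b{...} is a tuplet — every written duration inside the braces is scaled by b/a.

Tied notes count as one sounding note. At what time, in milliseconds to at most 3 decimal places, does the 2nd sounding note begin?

1. 0.0ms @ 0 + 1500.0ms (3/2)
2. 1500.0ms @ 3/2 + 1500.0ms (3/2)

note 2 onset = 3/2b = 1500.0ms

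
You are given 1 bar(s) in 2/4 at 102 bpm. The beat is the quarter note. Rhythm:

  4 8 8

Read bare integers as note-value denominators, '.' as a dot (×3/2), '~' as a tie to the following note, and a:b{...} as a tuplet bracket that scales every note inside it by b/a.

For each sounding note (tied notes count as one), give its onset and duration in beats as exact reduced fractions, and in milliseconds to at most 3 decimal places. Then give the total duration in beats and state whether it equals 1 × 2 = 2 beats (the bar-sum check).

1) 0.0ms=0b +588.235ms=1b
2) 588.235ms=1b +294.118ms=1/2b
3) 882.353ms=3/2b +294.118ms=1/2b
Σ=2b of 2 (102bpm 2/4) — PASS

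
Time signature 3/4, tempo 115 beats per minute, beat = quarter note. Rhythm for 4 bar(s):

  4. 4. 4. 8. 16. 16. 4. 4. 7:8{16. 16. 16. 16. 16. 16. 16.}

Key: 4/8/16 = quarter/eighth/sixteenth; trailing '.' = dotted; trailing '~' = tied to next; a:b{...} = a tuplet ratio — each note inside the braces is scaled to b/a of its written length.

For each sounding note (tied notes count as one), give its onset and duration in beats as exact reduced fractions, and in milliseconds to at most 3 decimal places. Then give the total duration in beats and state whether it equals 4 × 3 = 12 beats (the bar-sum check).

1) 0.0ms=0b +782.609ms=3/2b
2) 782.609ms=3/2b +782.609ms=3/2b
3) 1565.217ms=3b +782.609ms=3/2b
4) 2347.826ms=9/2b +391.304ms=3/4b
5) 2739.13ms=21/4b +195.652ms=3/8b
6) 2934.783ms=45/8b +195.652ms=3/8b
7) 3130.435ms=6b +782.609ms=3/2b
8) 3913.043ms=15/2b +782.609ms=3/2b
9) 4695.652ms=9b +223.602ms=3/7b
10) 4919.255ms=66/7b +223.602ms=3/7b
11) 5142.857ms=69/7b +223.602ms=3/7b
12) 5366.46ms=72/7b +223.602ms=3/7b
13) 5590.062ms=75/7b +223.602ms=3/7b
14) 5813.665ms=78/7b +223.602ms=3/7b
15) 6037.267ms=81/7b +223.602ms=3/7b
Σ=12b of 12 (115bpm 3/4) — PASS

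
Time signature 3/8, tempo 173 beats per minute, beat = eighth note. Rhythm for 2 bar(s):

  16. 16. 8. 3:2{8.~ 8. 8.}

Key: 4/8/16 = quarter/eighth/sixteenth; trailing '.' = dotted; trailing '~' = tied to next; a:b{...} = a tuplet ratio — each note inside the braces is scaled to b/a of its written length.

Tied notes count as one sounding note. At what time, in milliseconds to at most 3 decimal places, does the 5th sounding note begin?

1. 0.0ms @ 0 + 260.116ms (3/4)
2. 260.116ms @ 3/4 + 260.116ms (3/4)
3. 520.231ms @ 3/2 + 520.231ms (3/2)
4. 1040.462ms @ 3 + 693.642ms (2)
5. 1734.104ms @ 5 + 346.821ms (1)

note 5 onset = 5b = 1734.104ms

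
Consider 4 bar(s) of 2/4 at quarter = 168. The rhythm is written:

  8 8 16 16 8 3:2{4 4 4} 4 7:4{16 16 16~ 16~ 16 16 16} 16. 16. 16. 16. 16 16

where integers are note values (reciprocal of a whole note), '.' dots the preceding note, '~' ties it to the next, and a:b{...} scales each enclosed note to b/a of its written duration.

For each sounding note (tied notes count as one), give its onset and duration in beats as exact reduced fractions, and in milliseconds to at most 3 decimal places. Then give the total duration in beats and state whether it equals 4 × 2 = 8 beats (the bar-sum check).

1) 0.0ms=0b +178.571ms=1/2b
2) 178.571ms=1/2b +178.571ms=1/2b
3) 357.143ms=1b +89.286ms=1/4b
4) 446.429ms=5/4b +89.286ms=1/4b
5) 535.714ms=3/2b +178.571ms=1/2b
6) 714.286ms=2b +238.095ms=2/3b
7) 952.381ms=8/3b +238.095ms=2/3b
8) 1190.476ms=10/3b +238.095ms=2/3b
9) 1428.571ms=4b +357.143ms=1b
10) 1785.714ms=5b +51.02ms=1/7b
11) 1836.735ms=36/7b +51.02ms=1/7b
12) 1887.755ms=37/7b +153.061ms=3/7b
13) 2040.816ms=40/7b +51.02ms=1/7b
14) 2091.837ms=41/7b +51.02ms=1/7b
15) 2142.857ms=6b +133.929ms=3/8b
16) 2276.786ms=51/8b +133.929ms=3/8b
17) 2410.714ms=27/4b +133.929ms=3/8b
18) 2544.643ms=57/8b +133.929ms=3/8b
19) 2678.571ms=15/2b +89.286ms=1/4b
20) 2767.857ms=31/4b +89.286ms=1/4b
Σ=8b of 8 (168bpm 2/4) — PASS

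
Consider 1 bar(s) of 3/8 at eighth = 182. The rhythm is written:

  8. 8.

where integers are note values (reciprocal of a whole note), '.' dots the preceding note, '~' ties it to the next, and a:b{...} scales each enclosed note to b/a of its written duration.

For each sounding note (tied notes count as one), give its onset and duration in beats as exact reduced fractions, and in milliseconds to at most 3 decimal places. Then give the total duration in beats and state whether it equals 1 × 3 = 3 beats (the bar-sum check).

1) 0.0ms=0b +494.505ms=3/2b
2) 494.505ms=3/2b +494.505ms=3/2b
Σ=3b of 3 (182bpm 3/8) — PASS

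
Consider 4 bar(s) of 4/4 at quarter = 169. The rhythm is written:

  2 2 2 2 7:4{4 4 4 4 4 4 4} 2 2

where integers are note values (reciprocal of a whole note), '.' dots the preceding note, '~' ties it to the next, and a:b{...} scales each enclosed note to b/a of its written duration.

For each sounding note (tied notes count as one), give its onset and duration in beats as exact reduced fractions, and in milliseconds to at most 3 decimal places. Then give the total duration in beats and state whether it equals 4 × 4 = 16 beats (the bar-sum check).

1) 0.0ms=0b +710.059ms=2b
2) 710.059ms=2b +710.059ms=2b
3) 1420.118ms=4b +710.059ms=2b
4) 2130.178ms=6b +710.059ms=2b
5) 2840.237ms=8b +202.874ms=4/7b
6) 3043.111ms=60/7b +202.874ms=4/7b
7) 3245.985ms=64/7b +202.874ms=4/7b
8) 3448.859ms=68/7b +202.874ms=4/7b
9) 3651.733ms=72/7b +202.874ms=4/7b
10) 3854.607ms=76/7b +202.874ms=4/7b
11) 4057.481ms=80/7b +202.874ms=4/7b
12) 4260.355ms=12b +710.059ms=2b
13) 4970.414ms=14b +710.059ms=2b
Σ=16b of 16 (169bpm 4/4) — PASS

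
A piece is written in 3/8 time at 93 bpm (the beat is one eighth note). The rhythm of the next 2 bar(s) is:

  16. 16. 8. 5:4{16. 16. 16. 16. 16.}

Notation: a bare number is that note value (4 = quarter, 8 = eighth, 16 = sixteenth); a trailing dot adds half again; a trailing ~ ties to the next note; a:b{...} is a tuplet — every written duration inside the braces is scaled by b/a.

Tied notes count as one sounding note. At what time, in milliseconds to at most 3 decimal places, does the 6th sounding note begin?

1. 0.0ms @ 0 + 483.871ms (3/4)
2. 483.871ms @ 3/4 + 483.871ms (3/4)
3. 967.742ms @ 3/2 + 967.742ms (3/2)
4. 1935.484ms @ 3 + 387.097ms (3/5)
5. 2322.581ms @ 18/5 + 387.097ms (3/5)
6. 2709.677ms @ 21/5 + 387.097ms (3/5)
7. 3096.774ms @ 24/5 + 387.097ms (3/5)
8. 3483.871ms @ 27/5 + 387.097ms (3/5)

note 6 onset = 21/5b = 2709.677ms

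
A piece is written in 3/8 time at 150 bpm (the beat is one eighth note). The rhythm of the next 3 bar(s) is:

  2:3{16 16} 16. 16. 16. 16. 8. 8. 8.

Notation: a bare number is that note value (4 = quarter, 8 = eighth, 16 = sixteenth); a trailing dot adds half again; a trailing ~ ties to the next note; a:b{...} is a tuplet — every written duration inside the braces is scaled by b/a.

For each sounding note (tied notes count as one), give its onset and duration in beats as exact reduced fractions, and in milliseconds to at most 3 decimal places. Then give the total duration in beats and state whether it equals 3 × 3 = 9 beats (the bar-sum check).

1) 0.0ms=0b +300.0ms=3/4b
2) 300.0ms=3/4b +300.0ms=3/4b
3) 600.0ms=3/2b +300.0ms=3/4b
4) 900.0ms=9/4b +300.0ms=3/4b
5) 1200.0ms=3b +300.0ms=3/4b
6) 1500.0ms=15/4b +300.0ms=3/4b
7) 1800.0ms=9/2b +600.0ms=3/2b
8) 2400.0ms=6b +600.0ms=3/2b
9) 3000.0ms=15/2b +600.0ms=3/2b
Σ=9b of 9 (150bpm 3/8) — PASS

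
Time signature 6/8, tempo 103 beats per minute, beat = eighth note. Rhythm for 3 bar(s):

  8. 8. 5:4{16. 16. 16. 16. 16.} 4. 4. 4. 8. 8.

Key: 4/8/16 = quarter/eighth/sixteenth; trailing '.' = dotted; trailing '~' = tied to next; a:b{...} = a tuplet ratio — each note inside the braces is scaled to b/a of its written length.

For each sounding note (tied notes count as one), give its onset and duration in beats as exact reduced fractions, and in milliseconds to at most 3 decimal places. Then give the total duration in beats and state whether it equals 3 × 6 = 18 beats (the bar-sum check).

1) 0.0ms=0b +873.786ms=3/2b
2) 873.786ms=3/2b +873.786ms=3/2b
3) 1747.573ms=3b +349.515ms=3/5b
4) 2097.087ms=18/5b +349.515ms=3/5b
5) 2446.602ms=21/5b +349.515ms=3/5b
6) 2796.117ms=24/5b +349.515ms=3/5b
7) 3145.631ms=27/5b +349.515ms=3/5b
8) 3495.146ms=6b +1747.573ms=3b
9) 5242.718ms=9b +1747.573ms=3b
10) 6990.291ms=12b +1747.573ms=3b
11) 8737.864ms=15b +873.786ms=3/2b
12) 9611.65ms=33/2b +873.786ms=3/2b
Σ=18b of 18 (103bpm 6/8) — PASS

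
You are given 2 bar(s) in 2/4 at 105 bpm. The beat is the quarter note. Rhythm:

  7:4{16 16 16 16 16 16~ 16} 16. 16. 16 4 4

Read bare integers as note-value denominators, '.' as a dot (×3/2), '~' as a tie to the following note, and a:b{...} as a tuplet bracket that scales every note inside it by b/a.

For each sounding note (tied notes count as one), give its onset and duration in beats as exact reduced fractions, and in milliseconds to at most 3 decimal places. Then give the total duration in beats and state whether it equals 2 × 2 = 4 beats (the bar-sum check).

1) 0.0ms=0b +81.633ms=1/7b
2) 81.633ms=1/7b +81.633ms=1/7b
3) 163.265ms=2/7b +81.633ms=1/7b
4) 244.898ms=3/7b +81.633ms=1/7b
5) 326.531ms=4/7b +81.633ms=1/7b
6) 408.163ms=5/7b +163.265ms=2/7b
7) 571.429ms=1b +214.286ms=3/8b
8) 785.714ms=11/8b +214.286ms=3/8b
9) 1000.0ms=7/4b +142.857ms=1/4b
10) 1142.857ms=2b +571.429ms=1b
11) 1714.286ms=3b +571.429ms=1b
Σ=4b of 4 (105bpm 2/4) — PASS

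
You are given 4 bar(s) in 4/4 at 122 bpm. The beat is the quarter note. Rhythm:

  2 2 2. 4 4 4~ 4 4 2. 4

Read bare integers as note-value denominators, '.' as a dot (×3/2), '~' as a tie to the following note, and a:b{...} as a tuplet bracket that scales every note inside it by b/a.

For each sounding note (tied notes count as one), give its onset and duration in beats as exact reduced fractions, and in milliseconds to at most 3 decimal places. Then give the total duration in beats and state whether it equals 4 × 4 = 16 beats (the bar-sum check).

1) 0.0ms=0b +983.607ms=2b
2) 983.607ms=2b +983.607ms=2b
3) 1967.213ms=4b +1475.41ms=3b
4) 3442.623ms=7b +491.803ms=1b
5) 3934.426ms=8b +491.803ms=1b
6) 4426.23ms=9b +983.607ms=2b
7) 5409.836ms=11b +491.803ms=1b
8) 5901.639ms=12b +1475.41ms=3b
9) 7377.049ms=15b +491.803ms=1b
Σ=16b of 16 (122bpm 4/4) — PASS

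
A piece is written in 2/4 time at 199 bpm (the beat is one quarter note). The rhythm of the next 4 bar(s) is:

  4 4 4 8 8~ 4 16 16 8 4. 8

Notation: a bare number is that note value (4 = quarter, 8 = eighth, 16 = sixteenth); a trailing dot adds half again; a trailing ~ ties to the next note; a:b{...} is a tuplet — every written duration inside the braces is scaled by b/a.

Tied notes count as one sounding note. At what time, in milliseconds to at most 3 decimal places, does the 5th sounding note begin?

1. 0.0ms @ 0 + 301.508ms (1)
2. 301.508ms @ 1 + 301.508ms (1)
3. 603.015ms @ 2 + 301.508ms (1)
4. 904.523ms @ 3 + 150.754ms (1/2)
5. 1055.276ms @ 7/2 + 452.261ms (3/2)
6. 1507.538ms @ 5 + 75.377ms (1/4)
7. 1582.915ms @ 21/4 + 75.377ms (1/4)
8. 1658.291ms @ 11/2 + 150.754ms (1/2)
9. 1809.045ms @ 6 + 452.261ms (3/2)
10. 2261.307ms @ 15/2 + 150.754ms (1/2)

note 5 onset = 7/2b = 1055.276ms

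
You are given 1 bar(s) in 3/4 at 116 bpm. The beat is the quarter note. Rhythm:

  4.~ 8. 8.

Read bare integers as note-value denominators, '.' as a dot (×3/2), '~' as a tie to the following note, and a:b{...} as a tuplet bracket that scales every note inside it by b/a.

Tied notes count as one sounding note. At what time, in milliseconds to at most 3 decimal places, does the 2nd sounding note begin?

note 2 onset = 9/4b = 1163.793ms

1. 0.0ms @ 0 + 1163.793ms (9/4)
2. 1163.793ms @ 9/4 + 387.931ms (3/4)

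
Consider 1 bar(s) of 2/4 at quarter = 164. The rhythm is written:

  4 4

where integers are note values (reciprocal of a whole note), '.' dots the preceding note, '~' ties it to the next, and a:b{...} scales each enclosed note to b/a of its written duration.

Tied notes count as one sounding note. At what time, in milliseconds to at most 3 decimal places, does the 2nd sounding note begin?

1. 0.0ms @ 0 + 365.854ms (1)
2. 365.854ms @ 1 + 365.854ms (1)

note 2 onset = 1b = 365.854ms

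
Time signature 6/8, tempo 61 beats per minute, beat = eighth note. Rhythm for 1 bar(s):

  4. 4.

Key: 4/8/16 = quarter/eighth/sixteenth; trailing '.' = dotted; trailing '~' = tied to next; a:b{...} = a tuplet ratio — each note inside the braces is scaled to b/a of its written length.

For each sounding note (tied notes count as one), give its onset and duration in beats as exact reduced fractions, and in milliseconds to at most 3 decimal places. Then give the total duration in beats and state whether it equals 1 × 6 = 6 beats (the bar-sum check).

1) 0.0ms=0b +2950.82ms=3b
2) 2950.82ms=3b +2950.82ms=3b
Σ=6b of 6 (61bpm 6/8) — PASS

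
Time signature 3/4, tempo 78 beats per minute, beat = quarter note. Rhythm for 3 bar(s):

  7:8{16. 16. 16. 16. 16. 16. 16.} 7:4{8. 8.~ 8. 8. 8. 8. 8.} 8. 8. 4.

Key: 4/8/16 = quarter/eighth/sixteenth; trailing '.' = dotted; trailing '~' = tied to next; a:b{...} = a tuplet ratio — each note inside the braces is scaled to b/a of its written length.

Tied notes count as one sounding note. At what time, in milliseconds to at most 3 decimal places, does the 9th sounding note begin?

note 9 onset = 24/7b = 2637.363ms

1. 0.0ms @ 0 + 329.67ms (3/7)
2. 329.67ms @ 3/7 + 329.67ms (3/7)
3. 659.341ms @ 6/7 + 329.67ms (3/7)
4. 989.011ms @ 9/7 + 329.67ms (3/7)
5. 1318.681ms @ 12/7 + 329.67ms (3/7)
6. 1648.352ms @ 15/7 + 329.67ms (3/7)
7. 1978.022ms @ 18/7 + 329.67ms (3/7)
8. 2307.692ms @ 3 + 329.67ms (3/7)
9. 2637.363ms @ 24/7 + 659.341ms (6/7)
10. 3296.703ms @ 30/7 + 329.67ms (3/7)
11. 3626.374ms @ 33/7 + 329.67ms (3/7)
12. 3956.044ms @ 36/7 + 329.67ms (3/7)
13. 4285.714ms @ 39/7 + 329.67ms (3/7)
14. 4615.385ms @ 6 + 576.923ms (3/4)
15. 5192.308ms @ 27/4 + 576.923ms (3/4)
16. 5769.231ms @ 15/2 + 1153.846ms (3/2)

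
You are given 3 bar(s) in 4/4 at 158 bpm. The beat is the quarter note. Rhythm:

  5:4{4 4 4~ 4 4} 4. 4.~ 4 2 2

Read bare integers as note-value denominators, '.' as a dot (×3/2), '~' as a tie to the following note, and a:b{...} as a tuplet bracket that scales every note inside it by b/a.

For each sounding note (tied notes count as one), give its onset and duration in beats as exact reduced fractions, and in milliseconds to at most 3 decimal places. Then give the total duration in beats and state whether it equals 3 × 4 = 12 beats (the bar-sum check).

1) 0.0ms=0b +303.797ms=4/5b
2) 303.797ms=4/5b +303.797ms=4/5b
3) 607.595ms=8/5b +607.595ms=8/5b
4) 1215.19ms=16/5b +303.797ms=4/5b
5) 1518.987ms=4b +569.62ms=3/2b
6) 2088.608ms=11/2b +949.367ms=5/2b
7) 3037.975ms=8b +759.494ms=2b
8) 3797.468ms=10b +759.494ms=2b
Σ=12b of 12 (158bpm 4/4) — PASS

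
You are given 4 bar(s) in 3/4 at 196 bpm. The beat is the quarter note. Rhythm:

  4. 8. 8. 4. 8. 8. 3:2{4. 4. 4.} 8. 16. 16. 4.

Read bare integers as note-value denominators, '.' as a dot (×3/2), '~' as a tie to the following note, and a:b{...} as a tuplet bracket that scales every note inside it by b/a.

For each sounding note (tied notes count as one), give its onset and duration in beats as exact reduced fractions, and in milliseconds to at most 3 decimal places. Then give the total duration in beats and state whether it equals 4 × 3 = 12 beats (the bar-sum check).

1) 0.0ms=0b +459.184ms=3/2b
2) 459.184ms=3/2b +229.592ms=3/4b
3) 688.776ms=9/4b +229.592ms=3/4b
4) 918.367ms=3b +459.184ms=3/2b
5) 1377.551ms=9/2b +229.592ms=3/4b
6) 1607.143ms=21/4b +229.592ms=3/4b
7) 1836.735ms=6b +306.122ms=1b
8) 2142.857ms=7b +306.122ms=1b
9) 2448.98ms=8b +306.122ms=1b
10) 2755.102ms=9b +229.592ms=3/4b
11) 2984.694ms=39/4b +114.796ms=3/8b
12) 3099.49ms=81/8b +114.796ms=3/8b
13) 3214.286ms=21/2b +459.184ms=3/2b
Σ=12b of 12 (196bpm 3/4) — PASS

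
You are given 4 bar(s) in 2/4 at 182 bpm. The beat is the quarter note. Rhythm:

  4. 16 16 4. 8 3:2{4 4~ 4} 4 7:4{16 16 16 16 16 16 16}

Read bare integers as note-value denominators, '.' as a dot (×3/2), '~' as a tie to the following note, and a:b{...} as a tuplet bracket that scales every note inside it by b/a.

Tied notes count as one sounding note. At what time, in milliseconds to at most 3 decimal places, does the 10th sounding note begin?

1. 0.0ms @ 0 + 494.505ms (3/2)
2. 494.505ms @ 3/2 + 82.418ms (1/4)
3. 576.923ms @ 7/4 + 82.418ms (1/4)
4. 659.341ms @ 2 + 494.505ms (3/2)
5. 1153.846ms @ 7/2 + 164.835ms (1/2)
6. 1318.681ms @ 4 + 219.78ms (2/3)
7. 1538.462ms @ 14/3 + 439.56ms (4/3)
8. 1978.022ms @ 6 + 329.67ms (1)
9. 2307.692ms @ 7 + 47.096ms (1/7)
10. 2354.788ms @ 50/7 + 47.096ms (1/7)
11. 2401.884ms @ 51/7 + 47.096ms (1/7)
12. 2448.98ms @ 52/7 + 47.096ms (1/7)
13. 2496.075ms @ 53/7 + 47.096ms (1/7)
14. 2543.171ms @ 54/7 + 47.096ms (1/7)
15. 2590.267ms @ 55/7 + 47.096ms (1/7)

note 10 onset = 50/7b = 2354.788ms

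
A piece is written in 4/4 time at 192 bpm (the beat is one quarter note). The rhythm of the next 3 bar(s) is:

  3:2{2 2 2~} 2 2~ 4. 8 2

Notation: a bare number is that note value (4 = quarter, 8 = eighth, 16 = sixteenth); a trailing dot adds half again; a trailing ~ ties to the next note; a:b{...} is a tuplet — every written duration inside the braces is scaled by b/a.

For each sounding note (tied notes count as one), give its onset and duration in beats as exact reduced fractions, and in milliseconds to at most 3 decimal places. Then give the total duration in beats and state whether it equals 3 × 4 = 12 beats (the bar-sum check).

1) 0.0ms=0b +416.667ms=4/3b
2) 416.667ms=4/3b +416.667ms=4/3b
3) 833.333ms=8/3b +1041.667ms=10/3b
4) 1875.0ms=6b +1093.75ms=7/2b
5) 2968.75ms=19/2b +156.25ms=1/2b
6) 3125.0ms=10b +625.0ms=2b
Σ=12b of 12 (192bpm 4/4) — PASS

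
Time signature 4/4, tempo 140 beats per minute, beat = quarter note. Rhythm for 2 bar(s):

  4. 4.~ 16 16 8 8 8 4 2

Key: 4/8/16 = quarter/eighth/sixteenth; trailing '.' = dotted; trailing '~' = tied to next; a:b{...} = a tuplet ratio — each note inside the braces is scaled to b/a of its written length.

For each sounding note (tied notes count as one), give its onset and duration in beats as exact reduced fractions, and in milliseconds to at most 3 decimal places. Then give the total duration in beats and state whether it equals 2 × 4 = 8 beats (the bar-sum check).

1) 0.0ms=0b +642.857ms=3/2b
2) 642.857ms=3/2b +750.0ms=7/4b
3) 1392.857ms=13/4b +107.143ms=1/4b
4) 1500.0ms=7/2b +214.286ms=1/2b
5) 1714.286ms=4b +214.286ms=1/2b
6) 1928.571ms=9/2b +214.286ms=1/2b
7) 2142.857ms=5b +428.571ms=1b
8) 2571.429ms=6b +857.143ms=2b
Σ=8b of 8 (140bpm 4/4) — PASS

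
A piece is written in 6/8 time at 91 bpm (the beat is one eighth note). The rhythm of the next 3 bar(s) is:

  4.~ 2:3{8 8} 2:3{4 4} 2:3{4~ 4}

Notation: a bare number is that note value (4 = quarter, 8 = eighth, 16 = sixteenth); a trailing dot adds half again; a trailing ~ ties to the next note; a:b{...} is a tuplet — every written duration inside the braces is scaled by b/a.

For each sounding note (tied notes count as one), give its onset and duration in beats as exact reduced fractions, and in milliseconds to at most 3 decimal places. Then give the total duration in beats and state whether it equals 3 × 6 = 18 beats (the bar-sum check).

1) 0.0ms=0b +2967.033ms=9/2b
2) 2967.033ms=9/2b +989.011ms=3/2b
3) 3956.044ms=6b +1978.022ms=3b
4) 5934.066ms=9b +1978.022ms=3b
5) 7912.088ms=12b +3956.044ms=6b
Σ=18b of 18 (91bpm 6/8) — PASS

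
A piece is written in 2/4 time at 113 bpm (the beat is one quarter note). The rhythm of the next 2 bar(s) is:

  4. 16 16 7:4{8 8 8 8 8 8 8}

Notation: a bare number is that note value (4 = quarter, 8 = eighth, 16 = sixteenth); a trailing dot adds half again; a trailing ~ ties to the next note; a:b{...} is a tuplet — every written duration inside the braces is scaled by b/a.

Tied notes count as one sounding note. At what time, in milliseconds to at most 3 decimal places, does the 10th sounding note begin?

1. 0.0ms @ 0 + 796.46ms (3/2)
2. 796.46ms @ 3/2 + 132.743ms (1/4)
3. 929.204ms @ 7/4 + 132.743ms (1/4)
4. 1061.947ms @ 2 + 151.707ms (2/7)
5. 1213.654ms @ 16/7 + 151.707ms (2/7)
6. 1365.36ms @ 18/7 + 151.707ms (2/7)
7. 1517.067ms @ 20/7 + 151.707ms (2/7)
8. 1668.774ms @ 22/7 + 151.707ms (2/7)
9. 1820.48ms @ 24/7 + 151.707ms (2/7)
10. 1972.187ms @ 26/7 + 151.707ms (2/7)

note 10 onset = 26/7b = 1972.187ms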